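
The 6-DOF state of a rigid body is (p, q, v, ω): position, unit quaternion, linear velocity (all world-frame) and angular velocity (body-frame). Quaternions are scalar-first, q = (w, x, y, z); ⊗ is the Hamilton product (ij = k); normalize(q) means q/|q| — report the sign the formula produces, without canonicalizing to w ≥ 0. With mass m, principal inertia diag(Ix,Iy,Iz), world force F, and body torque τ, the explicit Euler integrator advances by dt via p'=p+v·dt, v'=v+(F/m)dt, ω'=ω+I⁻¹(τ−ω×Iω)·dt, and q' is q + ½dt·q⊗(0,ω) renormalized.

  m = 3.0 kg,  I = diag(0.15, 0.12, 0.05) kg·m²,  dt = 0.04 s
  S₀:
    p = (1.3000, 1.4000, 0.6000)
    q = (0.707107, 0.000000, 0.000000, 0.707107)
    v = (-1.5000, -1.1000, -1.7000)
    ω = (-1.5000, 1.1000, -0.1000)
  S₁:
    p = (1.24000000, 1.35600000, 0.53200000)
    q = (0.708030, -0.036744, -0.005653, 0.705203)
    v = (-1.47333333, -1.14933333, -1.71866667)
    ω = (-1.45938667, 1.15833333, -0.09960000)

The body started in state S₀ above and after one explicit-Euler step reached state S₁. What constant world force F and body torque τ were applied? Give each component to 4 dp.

F = (2.0000, -3.7000, -1.4000)
τ = (0.1600, 0.1900, 0.0500)

Δv = v₁−v₀ = (0.02666667, -0.04933333, -0.01866667)
m·(v₁−v₀)/dt = (2.0000, -3.7000, -1.4000)
Δω = ω₁−ω₀ = (0.04061333, 0.05833333, 0.00040000)
applied torque τ = (0.1600, 0.1900, 0.0500)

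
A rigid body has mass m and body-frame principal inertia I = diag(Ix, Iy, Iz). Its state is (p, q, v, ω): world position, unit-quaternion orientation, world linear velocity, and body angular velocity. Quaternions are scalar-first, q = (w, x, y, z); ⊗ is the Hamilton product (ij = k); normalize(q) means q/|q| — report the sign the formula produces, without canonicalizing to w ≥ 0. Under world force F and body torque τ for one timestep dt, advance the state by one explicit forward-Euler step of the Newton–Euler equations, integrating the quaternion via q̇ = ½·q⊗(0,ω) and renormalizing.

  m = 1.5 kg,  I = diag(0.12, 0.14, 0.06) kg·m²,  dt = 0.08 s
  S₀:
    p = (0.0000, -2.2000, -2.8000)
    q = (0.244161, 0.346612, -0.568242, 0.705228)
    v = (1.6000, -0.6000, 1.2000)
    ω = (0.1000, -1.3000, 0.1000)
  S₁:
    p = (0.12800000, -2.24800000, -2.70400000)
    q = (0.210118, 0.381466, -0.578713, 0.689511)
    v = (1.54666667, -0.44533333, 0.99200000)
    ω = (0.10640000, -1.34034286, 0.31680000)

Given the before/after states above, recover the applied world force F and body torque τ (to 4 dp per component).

velocity change Δv = (-0.05333333, 0.15466667, -0.20800000)
F = m·Δv/dt = (-1.0000, 2.9000, -3.9000)
Δω = ω₁−ω₀ = (0.00640000, -0.04034286, 0.21680000)
applied torque τ = (0.0200, -0.0700, 0.1600)

F = (-1.0000, 2.9000, -3.9000)
τ = (0.0200, -0.0700, 0.1600)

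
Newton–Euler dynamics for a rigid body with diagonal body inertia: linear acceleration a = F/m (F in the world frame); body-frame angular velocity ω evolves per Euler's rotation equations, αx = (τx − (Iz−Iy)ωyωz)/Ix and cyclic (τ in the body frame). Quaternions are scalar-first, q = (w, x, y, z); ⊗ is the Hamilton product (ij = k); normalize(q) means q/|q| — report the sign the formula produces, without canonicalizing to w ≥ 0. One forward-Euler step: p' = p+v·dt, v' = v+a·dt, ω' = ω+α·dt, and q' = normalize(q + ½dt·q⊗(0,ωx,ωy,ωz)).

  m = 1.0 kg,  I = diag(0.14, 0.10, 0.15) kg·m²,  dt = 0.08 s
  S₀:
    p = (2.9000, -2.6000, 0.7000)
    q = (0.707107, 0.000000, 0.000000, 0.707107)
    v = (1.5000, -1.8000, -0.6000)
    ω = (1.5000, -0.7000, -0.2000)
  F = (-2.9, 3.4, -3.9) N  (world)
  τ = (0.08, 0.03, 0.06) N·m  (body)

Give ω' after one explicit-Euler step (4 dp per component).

ω' = (1.5417, -0.6784, -0.1904)

precession coupling ω×(Iω) = (0.0070, 0.0030, 0.0420)
α = I⁻¹(τ − ω×Iω) = (0.5214, 0.2700, 0.1200)
ω + α·dt = (1.5417, -0.6784, -0.1904)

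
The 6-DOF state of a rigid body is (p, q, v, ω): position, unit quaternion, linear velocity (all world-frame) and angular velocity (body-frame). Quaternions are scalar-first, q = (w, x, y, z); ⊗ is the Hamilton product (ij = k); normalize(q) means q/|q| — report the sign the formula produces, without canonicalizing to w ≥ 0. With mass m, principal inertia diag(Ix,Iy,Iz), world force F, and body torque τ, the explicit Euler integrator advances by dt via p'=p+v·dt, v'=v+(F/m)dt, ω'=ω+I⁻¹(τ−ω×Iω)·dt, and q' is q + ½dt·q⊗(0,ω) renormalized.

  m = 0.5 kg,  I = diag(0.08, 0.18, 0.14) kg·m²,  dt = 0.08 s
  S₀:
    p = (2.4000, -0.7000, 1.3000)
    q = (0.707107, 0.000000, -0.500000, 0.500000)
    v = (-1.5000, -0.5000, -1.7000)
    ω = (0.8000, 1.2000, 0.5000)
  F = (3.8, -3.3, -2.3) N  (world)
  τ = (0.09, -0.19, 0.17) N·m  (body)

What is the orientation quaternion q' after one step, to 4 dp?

q' = (0.7198, -0.0114, -0.4492, 0.5292)

Hamilton product q⊗(0,ω) = (0.3500000, -0.2843144, 1.2485284, 0.7535535)
updated quaternion q' = (0.7198, -0.0114, -0.4492, 0.5292)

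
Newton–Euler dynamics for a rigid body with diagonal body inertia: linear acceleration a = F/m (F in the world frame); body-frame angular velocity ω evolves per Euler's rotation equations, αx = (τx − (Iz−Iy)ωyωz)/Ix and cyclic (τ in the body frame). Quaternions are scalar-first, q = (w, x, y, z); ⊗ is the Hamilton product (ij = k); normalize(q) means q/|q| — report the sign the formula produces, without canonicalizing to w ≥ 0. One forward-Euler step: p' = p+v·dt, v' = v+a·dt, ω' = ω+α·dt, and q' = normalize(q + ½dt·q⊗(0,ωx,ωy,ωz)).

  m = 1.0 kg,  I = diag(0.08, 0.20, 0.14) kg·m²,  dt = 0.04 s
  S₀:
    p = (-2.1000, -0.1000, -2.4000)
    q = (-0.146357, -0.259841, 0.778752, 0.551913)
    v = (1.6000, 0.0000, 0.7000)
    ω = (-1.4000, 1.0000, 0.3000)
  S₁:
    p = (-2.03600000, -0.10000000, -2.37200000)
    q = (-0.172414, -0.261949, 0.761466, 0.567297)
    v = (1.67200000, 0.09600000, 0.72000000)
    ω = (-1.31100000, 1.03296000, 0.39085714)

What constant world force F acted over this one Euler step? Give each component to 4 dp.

F = (1.8000, 2.4000, 0.5000)

v₁ − v₀ = (0.07200000, 0.09600000, 0.02000000)
F = m·Δv/dt = (1.8000, 2.4000, 0.5000)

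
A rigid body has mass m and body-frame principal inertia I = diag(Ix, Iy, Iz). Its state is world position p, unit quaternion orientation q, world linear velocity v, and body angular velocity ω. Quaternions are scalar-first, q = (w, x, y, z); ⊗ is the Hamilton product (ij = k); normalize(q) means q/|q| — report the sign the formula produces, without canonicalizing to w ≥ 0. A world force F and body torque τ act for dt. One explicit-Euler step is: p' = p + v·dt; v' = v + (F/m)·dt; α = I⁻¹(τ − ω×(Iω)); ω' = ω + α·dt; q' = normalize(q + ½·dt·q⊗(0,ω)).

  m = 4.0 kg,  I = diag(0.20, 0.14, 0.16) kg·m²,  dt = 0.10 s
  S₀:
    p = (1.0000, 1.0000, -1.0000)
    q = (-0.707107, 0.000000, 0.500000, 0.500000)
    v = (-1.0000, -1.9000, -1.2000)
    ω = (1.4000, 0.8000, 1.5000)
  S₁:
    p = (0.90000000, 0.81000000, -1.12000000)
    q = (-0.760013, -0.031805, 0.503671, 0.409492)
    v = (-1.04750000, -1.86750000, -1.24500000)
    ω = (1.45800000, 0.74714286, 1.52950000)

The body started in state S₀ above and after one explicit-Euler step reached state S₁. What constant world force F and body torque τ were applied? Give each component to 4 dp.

F = (-1.9000, 1.3000, -1.8000)
τ = (0.1400, 0.0100, -0.0200)

velocity change Δv = (-0.04750000, 0.03250000, -0.04500000)
applied force F = (-1.9000, 1.3000, -1.8000)
Δω = ω₁−ω₀ = (0.05800000, -0.05285714, 0.02950000)
applied torque τ = (0.1400, 0.0100, -0.0200)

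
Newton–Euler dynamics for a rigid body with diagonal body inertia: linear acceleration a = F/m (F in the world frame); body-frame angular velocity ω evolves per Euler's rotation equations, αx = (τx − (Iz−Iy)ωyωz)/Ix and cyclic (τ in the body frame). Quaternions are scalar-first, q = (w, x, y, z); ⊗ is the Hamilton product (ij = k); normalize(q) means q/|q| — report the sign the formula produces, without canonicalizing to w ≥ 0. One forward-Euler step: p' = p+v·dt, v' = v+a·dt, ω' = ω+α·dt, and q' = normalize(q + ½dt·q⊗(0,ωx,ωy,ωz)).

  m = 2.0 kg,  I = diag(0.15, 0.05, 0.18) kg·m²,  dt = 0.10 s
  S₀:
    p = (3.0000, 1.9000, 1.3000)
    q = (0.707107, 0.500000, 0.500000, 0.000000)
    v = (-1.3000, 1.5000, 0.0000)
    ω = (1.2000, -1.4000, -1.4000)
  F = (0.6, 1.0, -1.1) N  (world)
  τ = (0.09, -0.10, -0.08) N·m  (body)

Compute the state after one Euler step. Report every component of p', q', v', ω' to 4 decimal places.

new position p' = (2.8700, 2.0500, 1.3000)
new velocity v' = (-1.2700, 1.5500, -0.0550)
gyro term ω×Iω = (0.2548, 0.0504, 0.1680)
(τ − ω×Iω)/I = (-1.0987, -3.0080, -1.3778)
new body rate ω' = (1.0901, -1.7008, -1.5378)
q⊗(0,ω) = (0.1000000, 0.1485284, -0.2899498, -2.2899498)
q + ½dt·q⊗(0,ω), renormalized = (0.7074, 0.5041, 0.4823, -0.1137)

p' = (2.8700, 2.0500, 1.3000)
q' = (0.7074, 0.5041, 0.4823, -0.1137)
v' = (-1.2700, 1.5500, -0.0550)
ω' = (1.0901, -1.7008, -1.5378)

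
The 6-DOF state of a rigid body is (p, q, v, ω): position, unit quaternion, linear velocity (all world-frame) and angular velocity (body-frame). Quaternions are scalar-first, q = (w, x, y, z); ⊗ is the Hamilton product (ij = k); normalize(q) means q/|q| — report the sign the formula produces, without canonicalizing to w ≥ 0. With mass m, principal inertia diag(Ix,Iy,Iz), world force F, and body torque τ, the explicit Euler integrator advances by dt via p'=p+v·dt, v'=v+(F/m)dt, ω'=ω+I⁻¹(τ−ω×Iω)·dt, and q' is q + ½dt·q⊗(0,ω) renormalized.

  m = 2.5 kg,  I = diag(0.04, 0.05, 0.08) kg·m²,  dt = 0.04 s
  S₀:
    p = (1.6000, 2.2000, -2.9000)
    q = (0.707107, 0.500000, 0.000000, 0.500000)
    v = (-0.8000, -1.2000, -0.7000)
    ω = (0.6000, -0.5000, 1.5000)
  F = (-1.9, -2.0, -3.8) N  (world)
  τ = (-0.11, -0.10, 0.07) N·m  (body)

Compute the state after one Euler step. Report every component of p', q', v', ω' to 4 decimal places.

p' = (1.5680, 2.1520, -2.9280)
q' = (0.6857, 0.5132, -0.0161, 0.5159)
v' = (-0.8304, -1.2320, -0.7608)
ω' = (0.5125, -0.5512, 1.5365)

a = F/m = (-0.7600, -0.8000, -1.5200)
p + v·dt = (1.5680, 2.1520, -2.9280)
v + (F/m)dt = (-0.8304, -1.2320, -0.7608)
precession coupling ω×(Iω) = (-0.0225, -0.0360, -0.0030)
(τ − ω×Iω)/I = (-2.1875, -1.2800, 0.9125)
ω' = ω + α·dt = (0.5125, -0.5512, 1.5365)
q⊗(0,ω) = (-1.0500000, 0.6742642, -0.8035535, 0.8106605)
q' = normalize(q + ½dt·q⊗(0,ω)) = (0.6857, 0.5132, -0.0161, 0.5159)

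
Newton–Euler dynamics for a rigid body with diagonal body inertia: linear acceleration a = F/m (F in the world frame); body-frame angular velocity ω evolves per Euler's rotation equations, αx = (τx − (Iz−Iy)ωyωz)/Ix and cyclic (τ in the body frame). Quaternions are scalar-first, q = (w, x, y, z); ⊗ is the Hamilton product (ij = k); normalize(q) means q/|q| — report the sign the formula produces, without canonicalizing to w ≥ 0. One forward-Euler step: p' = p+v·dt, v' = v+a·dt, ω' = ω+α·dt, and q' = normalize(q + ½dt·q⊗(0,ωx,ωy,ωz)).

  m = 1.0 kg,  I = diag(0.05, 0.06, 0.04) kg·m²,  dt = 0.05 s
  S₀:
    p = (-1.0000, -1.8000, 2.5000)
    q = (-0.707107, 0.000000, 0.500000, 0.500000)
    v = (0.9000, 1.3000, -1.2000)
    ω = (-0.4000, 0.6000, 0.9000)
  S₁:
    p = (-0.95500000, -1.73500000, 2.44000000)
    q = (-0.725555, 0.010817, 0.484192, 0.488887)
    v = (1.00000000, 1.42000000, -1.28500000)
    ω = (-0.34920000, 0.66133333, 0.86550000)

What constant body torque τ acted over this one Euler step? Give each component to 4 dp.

rate change Δω = (0.05080000, 0.06133333, -0.03450000)
applied torque τ = (0.0400, 0.0700, -0.0300)

τ = (0.0400, 0.0700, -0.0300)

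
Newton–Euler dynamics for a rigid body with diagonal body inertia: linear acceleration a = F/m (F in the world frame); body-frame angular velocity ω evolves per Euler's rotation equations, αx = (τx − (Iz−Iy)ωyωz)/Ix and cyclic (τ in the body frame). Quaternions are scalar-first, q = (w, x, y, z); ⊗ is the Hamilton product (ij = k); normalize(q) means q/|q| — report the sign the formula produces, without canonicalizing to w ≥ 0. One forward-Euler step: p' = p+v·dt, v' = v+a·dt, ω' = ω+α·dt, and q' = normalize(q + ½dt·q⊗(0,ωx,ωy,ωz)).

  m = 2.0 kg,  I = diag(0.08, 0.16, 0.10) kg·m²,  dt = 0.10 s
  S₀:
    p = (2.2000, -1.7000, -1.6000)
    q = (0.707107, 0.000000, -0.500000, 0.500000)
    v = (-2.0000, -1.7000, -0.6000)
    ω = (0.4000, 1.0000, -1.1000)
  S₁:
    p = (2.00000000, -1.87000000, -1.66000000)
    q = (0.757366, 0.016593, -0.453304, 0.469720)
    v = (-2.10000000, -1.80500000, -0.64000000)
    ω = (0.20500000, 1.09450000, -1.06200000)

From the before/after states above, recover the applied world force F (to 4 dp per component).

F = (-2.0000, -2.1000, -0.8000)

v₁ − v₀ = (-0.10000000, -0.10500000, -0.04000000)
F = m·Δv/dt = (-2.0000, -2.1000, -0.8000)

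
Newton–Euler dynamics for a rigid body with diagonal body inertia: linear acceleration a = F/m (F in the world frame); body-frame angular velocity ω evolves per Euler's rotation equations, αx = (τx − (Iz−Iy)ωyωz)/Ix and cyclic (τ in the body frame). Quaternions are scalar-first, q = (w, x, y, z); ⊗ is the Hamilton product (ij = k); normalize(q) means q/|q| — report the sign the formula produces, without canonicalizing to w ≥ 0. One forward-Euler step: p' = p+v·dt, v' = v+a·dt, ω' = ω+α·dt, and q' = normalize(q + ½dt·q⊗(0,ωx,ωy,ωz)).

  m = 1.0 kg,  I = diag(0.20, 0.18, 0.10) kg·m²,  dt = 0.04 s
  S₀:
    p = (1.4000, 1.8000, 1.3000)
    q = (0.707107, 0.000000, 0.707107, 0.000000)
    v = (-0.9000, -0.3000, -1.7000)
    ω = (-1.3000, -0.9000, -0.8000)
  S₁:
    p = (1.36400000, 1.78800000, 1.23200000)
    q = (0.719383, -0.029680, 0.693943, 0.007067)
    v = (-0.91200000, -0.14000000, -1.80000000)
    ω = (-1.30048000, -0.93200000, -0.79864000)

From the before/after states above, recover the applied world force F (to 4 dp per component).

F = (-0.3000, 4.0000, -2.5000)

Δv = v₁−v₀ = (-0.01200000, 0.16000000, -0.10000000)
F = m·Δv/dt = (-0.3000, 4.0000, -2.5000)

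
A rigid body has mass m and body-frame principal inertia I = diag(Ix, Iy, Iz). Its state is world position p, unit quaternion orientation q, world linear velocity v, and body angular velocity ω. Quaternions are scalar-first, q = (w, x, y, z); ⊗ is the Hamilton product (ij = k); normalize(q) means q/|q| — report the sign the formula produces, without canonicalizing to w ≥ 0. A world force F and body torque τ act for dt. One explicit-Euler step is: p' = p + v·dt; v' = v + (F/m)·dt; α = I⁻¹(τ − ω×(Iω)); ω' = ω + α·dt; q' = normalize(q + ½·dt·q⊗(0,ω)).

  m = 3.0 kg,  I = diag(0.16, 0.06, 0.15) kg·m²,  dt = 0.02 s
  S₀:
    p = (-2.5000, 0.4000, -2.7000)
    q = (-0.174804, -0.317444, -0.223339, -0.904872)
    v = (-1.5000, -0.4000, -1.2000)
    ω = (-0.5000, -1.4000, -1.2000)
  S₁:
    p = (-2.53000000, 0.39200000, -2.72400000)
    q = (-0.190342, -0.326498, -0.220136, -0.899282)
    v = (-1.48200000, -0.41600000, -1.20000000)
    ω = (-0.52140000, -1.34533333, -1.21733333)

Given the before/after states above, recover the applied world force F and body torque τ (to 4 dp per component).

F = (2.7000, -2.4000, 0.0000)
τ = (-0.0200, 0.1700, -0.2000)

v₁ − v₀ = (0.01800000, -0.01600000, 0.00000000)
m·(v₁−v₀)/dt = (2.7000, -2.4000, 0.0000)
rate change Δω = (-0.02140000, 0.05466667, -0.01733333)
τ = I·(Δω/dt) + ω₀×(Iω₀) = (-0.0200, 0.1700, -0.2000)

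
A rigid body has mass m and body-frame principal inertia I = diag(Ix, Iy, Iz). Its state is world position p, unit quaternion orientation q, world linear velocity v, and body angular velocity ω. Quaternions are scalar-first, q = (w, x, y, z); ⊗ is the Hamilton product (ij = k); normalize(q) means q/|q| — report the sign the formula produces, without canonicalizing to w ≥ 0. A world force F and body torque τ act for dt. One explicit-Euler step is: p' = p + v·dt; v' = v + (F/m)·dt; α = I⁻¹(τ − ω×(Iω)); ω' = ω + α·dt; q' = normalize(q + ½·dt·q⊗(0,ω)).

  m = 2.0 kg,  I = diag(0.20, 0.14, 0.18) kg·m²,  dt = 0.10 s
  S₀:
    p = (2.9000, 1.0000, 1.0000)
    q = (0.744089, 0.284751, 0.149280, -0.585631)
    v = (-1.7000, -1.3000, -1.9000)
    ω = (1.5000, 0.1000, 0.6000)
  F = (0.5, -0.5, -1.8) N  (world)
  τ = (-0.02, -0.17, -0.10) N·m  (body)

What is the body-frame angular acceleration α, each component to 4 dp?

precession coupling ω×(Iω) = (0.0024, 0.0180, -0.0090)
α = I⁻¹(τ − ω×Iω) = (-0.1120, -1.3429, -0.5056)

α = (-0.1120, -1.3429, -0.5056)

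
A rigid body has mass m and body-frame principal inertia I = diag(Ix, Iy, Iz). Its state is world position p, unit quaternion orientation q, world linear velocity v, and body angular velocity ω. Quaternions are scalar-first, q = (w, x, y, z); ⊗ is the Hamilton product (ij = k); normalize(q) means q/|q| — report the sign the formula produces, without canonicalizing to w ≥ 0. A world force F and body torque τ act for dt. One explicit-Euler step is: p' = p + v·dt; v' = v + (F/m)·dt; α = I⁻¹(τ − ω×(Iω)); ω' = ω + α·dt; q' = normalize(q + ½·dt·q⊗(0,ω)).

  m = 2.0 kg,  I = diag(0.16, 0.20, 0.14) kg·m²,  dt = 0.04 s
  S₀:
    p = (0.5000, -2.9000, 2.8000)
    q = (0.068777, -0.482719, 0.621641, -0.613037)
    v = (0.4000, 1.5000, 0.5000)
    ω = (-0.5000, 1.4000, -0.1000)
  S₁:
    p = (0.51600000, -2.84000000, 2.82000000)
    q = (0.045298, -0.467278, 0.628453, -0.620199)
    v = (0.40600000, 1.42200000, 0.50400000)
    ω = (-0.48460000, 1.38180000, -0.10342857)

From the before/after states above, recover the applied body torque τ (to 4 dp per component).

τ = (0.0700, -0.0900, -0.0400)

rate change Δω = (0.01540000, -0.01820000, -0.00342857)
applied torque τ = (0.0700, -0.0900, -0.0400)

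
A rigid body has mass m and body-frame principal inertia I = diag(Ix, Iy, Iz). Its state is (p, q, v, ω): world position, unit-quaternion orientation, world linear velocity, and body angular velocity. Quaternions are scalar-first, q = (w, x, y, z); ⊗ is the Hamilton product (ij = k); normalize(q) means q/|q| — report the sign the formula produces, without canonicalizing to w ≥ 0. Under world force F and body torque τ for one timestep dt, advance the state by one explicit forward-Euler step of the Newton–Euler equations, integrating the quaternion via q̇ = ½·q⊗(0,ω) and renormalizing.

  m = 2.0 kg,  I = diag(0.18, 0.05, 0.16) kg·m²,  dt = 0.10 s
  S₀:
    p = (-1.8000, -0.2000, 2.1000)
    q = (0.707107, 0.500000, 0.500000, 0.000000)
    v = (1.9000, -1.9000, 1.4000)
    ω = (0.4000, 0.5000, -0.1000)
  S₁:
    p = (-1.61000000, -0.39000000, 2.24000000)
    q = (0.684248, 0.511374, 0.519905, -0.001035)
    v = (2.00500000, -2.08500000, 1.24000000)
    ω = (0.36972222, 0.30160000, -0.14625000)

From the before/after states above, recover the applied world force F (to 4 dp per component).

v₁ − v₀ = (0.10500000, -0.18500000, -0.16000000)
applied force F = (2.1000, -3.7000, -3.2000)

F = (2.1000, -3.7000, -3.2000)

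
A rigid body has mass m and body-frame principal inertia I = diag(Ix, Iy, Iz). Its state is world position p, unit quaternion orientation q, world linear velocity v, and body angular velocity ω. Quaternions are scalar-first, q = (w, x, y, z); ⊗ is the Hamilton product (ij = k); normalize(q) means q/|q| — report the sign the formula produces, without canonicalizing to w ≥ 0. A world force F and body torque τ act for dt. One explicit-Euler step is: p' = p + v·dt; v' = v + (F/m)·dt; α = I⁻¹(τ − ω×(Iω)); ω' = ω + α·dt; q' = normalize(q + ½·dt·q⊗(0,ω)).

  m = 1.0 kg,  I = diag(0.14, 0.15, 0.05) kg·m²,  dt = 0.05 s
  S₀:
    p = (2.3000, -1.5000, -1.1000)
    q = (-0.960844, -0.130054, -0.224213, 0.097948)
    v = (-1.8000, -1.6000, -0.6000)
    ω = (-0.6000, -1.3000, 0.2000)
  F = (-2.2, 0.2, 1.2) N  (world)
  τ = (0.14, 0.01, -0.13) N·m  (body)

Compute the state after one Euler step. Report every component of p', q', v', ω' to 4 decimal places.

p' = (2.2100, -1.5800, -1.1300)
q' = (-0.9699, -0.1135, -0.1937, 0.0939)
v' = (-1.9100, -1.5900, -0.5400)
ω' = (-0.5593, -1.2931, 0.0622)

angular accel α = (0.8143, 0.1387, -2.7560)
ω' = ω + α·dt = (-0.5593, -1.2931, 0.0622)
q⊗(0,ω) = (-0.3890989, 0.6589962, 1.2163392, -0.1576264)
q + ½dt·q⊗(0,ω), renormalized = (-0.9699, -0.1135, -0.1937, 0.0939)
a = (-2.2000, 0.2000, 1.2000)
new position p' = (2.2100, -1.5800, -1.1300)
new velocity v' = (-1.9100, -1.5900, -0.5400)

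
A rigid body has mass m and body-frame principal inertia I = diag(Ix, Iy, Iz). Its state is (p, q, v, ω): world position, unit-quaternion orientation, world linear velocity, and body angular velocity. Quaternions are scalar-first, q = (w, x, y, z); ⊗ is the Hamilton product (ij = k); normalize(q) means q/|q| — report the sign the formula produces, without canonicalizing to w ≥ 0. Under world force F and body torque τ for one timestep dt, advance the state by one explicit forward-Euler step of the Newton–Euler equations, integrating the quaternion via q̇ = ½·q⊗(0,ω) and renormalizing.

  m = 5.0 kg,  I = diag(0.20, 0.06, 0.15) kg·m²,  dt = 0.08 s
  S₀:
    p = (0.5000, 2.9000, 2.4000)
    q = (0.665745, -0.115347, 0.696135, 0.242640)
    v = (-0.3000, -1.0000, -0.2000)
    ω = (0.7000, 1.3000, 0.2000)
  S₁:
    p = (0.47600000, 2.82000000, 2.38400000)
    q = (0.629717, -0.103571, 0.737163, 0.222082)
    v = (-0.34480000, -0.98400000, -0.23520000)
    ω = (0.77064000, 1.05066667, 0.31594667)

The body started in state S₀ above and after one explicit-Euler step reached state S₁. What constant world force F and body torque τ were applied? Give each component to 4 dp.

F = (-2.8000, 1.0000, -2.2000)
τ = (0.2000, -0.1800, 0.0900)

Δω = ω₁−ω₀ = (0.07064000, -0.24933333, 0.11594667)
applied torque τ = (0.2000, -0.1800, 0.0900)
Δv = v₁−v₀ = (-0.04480000, 0.01600000, -0.03520000)
applied force F = (-2.8000, 1.0000, -2.2000)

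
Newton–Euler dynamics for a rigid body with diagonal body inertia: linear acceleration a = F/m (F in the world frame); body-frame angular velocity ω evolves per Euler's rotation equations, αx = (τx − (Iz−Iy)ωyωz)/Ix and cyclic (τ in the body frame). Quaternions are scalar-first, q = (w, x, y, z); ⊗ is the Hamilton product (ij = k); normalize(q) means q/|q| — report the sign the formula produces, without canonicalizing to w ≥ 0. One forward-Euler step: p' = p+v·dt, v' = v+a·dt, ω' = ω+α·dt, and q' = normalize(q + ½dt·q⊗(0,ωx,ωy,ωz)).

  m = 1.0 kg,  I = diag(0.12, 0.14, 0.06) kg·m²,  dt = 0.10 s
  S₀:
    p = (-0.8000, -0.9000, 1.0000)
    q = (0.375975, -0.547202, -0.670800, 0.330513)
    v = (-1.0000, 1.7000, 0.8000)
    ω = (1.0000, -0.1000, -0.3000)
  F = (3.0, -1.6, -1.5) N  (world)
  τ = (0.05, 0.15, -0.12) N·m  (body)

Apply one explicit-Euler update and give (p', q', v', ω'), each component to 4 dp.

p' = (-0.9000, -0.7300, 1.0800)
q' = (0.4044, -0.5160, -0.6635, 0.3607)
v' = (-0.7000, 1.5400, 0.6500)
ω' = (1.0437, 0.0200, -0.4967)

ω×(Iω) gyroscopic = (-0.0024, -0.0180, -0.0020)
α = I⁻¹(τ − ω×Iω) = (0.4367, 1.2000, -1.9667)
ω + α·dt = (1.0437, 0.0200, -0.4967)
q⊗(0,ω) = (0.5792759, 0.6102663, 0.1287549, 0.6127277)
q' = normalize(q + ½dt·q⊗(0,ω)) = (0.4044, -0.5160, -0.6635, 0.3607)
new position p' = (-0.9000, -0.7300, 1.0800)
v + (F/m)dt = (-0.7000, 1.5400, 0.6500)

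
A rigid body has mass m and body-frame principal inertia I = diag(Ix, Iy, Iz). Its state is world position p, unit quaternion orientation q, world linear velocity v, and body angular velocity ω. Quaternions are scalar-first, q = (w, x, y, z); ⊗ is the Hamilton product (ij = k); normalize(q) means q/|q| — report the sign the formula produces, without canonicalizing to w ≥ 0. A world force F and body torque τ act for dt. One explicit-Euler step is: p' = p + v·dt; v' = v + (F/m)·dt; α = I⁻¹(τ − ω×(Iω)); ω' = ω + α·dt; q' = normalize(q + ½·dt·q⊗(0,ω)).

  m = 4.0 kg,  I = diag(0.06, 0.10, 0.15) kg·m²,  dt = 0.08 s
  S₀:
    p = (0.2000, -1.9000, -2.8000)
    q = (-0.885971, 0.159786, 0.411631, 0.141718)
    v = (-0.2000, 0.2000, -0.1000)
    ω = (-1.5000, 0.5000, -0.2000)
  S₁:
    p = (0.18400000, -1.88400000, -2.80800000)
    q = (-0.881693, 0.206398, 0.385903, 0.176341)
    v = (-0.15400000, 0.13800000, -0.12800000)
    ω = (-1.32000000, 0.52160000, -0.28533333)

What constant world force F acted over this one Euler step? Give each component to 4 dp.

velocity change Δv = (0.04600000, -0.06200000, -0.02800000)
m·(v₁−v₀)/dt = (2.3000, -3.1000, -1.4000)

F = (2.3000, -3.1000, -1.4000)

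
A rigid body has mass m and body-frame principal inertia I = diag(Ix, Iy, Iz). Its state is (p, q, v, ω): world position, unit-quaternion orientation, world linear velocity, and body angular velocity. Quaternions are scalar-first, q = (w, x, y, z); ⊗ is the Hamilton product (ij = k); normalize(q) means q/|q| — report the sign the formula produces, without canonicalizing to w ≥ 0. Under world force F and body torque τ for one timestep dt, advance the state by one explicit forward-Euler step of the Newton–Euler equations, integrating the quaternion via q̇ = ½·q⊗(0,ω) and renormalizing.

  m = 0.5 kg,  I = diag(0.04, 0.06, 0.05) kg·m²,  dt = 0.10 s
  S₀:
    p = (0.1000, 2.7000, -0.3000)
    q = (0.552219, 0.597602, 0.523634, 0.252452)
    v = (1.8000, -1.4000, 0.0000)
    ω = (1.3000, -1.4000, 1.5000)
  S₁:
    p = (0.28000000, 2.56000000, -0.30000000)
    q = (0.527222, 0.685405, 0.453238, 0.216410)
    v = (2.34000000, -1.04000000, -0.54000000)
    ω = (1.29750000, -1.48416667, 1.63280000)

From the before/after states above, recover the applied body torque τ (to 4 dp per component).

τ = (0.0200, -0.0700, 0.0300)

rate change Δω = (-0.00250000, -0.08416667, 0.13280000)
I·α + gyro = (0.0200, -0.0700, 0.0300)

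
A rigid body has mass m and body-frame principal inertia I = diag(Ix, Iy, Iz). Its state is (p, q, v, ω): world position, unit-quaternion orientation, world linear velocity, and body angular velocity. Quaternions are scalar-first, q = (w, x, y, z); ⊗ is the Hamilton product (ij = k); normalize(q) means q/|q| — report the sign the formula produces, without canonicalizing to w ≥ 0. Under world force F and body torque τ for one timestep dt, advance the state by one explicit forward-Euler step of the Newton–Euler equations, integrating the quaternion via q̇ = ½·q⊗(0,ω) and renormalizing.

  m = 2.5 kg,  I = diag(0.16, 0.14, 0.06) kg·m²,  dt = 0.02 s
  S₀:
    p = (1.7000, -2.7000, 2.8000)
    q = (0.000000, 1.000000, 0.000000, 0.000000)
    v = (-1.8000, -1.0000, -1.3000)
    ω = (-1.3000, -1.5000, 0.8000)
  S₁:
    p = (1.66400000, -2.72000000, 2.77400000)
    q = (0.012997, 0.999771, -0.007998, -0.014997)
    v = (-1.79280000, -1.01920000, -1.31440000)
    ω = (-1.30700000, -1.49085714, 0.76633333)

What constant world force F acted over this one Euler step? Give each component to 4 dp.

F = (0.9000, -2.4000, -1.8000)

Δv = v₁−v₀ = (0.00720000, -0.01920000, -0.01440000)
F = m·Δv/dt = (0.9000, -2.4000, -1.8000)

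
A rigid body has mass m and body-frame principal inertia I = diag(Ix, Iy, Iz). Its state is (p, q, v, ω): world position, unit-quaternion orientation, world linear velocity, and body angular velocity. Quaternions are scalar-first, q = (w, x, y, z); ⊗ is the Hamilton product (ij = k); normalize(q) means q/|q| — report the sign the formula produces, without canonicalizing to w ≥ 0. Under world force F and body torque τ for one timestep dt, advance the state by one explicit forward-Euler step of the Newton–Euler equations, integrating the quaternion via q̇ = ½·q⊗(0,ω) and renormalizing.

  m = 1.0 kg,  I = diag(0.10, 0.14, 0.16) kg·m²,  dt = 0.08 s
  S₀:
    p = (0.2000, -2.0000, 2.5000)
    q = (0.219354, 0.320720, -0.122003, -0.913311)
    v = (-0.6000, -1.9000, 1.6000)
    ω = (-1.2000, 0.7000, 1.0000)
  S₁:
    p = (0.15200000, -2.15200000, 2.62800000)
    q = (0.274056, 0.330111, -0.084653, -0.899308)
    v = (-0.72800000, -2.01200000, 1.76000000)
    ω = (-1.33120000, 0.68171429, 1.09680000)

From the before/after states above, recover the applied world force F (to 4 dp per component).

Δv = v₁−v₀ = (-0.12800000, -0.11200000, 0.16000000)
applied force F = (-1.6000, -1.4000, 2.0000)

F = (-1.6000, -1.4000, 2.0000)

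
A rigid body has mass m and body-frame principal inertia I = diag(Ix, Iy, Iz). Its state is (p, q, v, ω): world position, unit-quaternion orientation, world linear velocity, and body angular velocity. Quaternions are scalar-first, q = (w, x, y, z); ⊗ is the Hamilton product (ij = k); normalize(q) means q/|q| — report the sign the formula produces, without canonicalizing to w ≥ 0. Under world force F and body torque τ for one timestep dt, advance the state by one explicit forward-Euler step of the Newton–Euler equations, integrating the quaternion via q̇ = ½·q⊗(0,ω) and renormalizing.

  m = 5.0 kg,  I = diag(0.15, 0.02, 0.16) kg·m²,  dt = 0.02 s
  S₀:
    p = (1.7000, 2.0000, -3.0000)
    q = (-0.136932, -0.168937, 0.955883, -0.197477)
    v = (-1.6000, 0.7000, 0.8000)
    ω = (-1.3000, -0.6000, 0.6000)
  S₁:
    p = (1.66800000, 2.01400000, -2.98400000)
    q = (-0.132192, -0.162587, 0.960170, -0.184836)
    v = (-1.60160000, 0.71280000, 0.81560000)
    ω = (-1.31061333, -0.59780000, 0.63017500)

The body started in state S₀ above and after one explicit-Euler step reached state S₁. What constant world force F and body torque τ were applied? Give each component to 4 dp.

F = (-0.4000, 3.2000, 3.9000)
τ = (-0.1300, 0.0100, 0.1400)

ω₁ − ω₀ = (-0.01061333, 0.00220000, 0.03017500)
gyro term ω₀×Iω₀ = (-0.0504, 0.0078, -0.1014)
τ = I·(Δω/dt) + ω₀×(Iω₀) = (-0.1300, 0.0100, 0.1400)
Δv = v₁−v₀ = (-0.00160000, 0.01280000, 0.01560000)
F = m·Δv/dt = (-0.4000, 3.2000, 3.9000)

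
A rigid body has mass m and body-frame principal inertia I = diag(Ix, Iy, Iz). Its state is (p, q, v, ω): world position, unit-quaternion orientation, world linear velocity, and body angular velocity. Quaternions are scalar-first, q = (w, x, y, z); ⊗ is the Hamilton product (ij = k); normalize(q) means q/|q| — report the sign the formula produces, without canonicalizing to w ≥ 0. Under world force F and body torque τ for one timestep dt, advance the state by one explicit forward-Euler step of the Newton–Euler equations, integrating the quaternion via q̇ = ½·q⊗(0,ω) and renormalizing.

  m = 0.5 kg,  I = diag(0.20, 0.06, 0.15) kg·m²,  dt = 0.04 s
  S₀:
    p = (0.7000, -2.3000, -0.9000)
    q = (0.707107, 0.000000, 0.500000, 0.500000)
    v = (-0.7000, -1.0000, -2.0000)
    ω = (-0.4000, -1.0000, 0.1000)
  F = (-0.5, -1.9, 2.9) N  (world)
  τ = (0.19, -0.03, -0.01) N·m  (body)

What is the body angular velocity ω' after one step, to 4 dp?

ω×(Iω) gyroscopic = (-0.0090, -0.0020, -0.0560)
(τ − ω×Iω)/I = (0.9950, -0.4667, 0.3067)
ω + α·dt = (-0.3602, -1.0187, 0.1123)

ω' = (-0.3602, -1.0187, 0.1123)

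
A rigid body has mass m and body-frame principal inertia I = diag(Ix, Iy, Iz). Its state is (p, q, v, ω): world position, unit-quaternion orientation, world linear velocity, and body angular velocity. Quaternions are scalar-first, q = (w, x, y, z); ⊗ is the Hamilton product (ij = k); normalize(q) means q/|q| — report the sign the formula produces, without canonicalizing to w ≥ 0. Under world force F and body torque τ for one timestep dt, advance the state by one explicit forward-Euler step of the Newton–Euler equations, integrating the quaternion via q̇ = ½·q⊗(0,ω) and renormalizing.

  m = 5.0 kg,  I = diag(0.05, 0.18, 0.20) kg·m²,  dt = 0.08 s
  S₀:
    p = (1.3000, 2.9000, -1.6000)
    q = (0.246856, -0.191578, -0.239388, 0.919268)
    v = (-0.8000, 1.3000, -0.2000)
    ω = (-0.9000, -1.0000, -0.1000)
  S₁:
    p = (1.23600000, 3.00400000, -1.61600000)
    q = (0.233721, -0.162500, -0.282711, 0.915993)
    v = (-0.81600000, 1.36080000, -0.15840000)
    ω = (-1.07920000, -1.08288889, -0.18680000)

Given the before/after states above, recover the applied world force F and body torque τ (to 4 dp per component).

F = (-1.0000, 3.8000, 2.6000)
τ = (-0.1100, -0.2000, -0.1000)

Δω = ω₁−ω₀ = (-0.17920000, -0.08288889, -0.08680000)
ω₀×(Iω₀) = (0.0020, -0.0135, 0.1170)
I·α + gyro = (-0.1100, -0.2000, -0.1000)
velocity change Δv = (-0.01600000, 0.06080000, 0.04160000)
F = m·Δv/dt = (-1.0000, 3.8000, 2.6000)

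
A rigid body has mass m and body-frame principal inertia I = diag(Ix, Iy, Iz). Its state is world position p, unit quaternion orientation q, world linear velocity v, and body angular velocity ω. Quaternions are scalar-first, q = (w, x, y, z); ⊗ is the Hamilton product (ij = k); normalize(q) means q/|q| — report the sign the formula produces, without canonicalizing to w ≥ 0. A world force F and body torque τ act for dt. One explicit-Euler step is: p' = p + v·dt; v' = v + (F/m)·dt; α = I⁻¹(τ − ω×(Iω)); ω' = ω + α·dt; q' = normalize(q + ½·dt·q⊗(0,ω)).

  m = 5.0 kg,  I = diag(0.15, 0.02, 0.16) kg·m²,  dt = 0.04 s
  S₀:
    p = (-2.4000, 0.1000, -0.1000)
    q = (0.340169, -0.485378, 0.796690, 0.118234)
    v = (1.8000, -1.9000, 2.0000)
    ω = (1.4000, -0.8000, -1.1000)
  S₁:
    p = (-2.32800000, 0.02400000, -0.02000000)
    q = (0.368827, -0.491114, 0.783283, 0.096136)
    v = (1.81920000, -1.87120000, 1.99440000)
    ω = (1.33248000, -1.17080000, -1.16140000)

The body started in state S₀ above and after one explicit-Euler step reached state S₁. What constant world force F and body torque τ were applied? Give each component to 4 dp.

Δω = ω₁−ω₀ = (-0.06752000, -0.37080000, -0.06140000)
applied torque τ = (-0.1300, -0.1700, -0.1000)
velocity change Δv = (0.01920000, 0.02880000, -0.00560000)
F = m·Δv/dt = (2.4000, 3.6000, -0.7000)

F = (2.4000, 3.6000, -0.7000)
τ = (-0.1300, -0.1700, -0.1000)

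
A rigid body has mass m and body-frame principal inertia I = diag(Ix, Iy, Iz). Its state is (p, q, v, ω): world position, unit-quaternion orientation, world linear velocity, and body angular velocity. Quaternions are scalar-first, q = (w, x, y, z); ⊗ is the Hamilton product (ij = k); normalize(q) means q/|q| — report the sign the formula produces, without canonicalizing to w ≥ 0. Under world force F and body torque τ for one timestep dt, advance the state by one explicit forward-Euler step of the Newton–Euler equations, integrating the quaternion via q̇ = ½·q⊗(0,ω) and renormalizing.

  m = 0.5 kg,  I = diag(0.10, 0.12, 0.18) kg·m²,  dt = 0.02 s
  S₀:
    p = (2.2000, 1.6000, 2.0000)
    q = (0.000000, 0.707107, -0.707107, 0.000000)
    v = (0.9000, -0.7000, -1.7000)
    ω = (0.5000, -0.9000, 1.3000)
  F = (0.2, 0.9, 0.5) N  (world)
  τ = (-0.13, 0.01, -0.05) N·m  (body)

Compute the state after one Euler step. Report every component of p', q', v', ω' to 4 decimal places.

angular accel α = (-0.5980, 0.5167, -0.2278)
ω + α·dt = (0.4880, -0.8897, 1.2954)
2q̇ = q⊗(0,ω) = (-0.9899498, -0.9192391, -0.9192391, -0.2828428)
q + ½dt·q⊗(0,ω), renormalized = (-0.0099, 0.6978, -0.7162, -0.0028)
p' = p + v·dt = (2.2180, 1.5860, 1.9660)
new velocity v' = (0.9080, -0.6640, -1.6800)

p' = (2.2180, 1.5860, 1.9660)
q' = (-0.0099, 0.6978, -0.7162, -0.0028)
v' = (0.9080, -0.6640, -1.6800)
ω' = (0.4880, -0.8897, 1.2954)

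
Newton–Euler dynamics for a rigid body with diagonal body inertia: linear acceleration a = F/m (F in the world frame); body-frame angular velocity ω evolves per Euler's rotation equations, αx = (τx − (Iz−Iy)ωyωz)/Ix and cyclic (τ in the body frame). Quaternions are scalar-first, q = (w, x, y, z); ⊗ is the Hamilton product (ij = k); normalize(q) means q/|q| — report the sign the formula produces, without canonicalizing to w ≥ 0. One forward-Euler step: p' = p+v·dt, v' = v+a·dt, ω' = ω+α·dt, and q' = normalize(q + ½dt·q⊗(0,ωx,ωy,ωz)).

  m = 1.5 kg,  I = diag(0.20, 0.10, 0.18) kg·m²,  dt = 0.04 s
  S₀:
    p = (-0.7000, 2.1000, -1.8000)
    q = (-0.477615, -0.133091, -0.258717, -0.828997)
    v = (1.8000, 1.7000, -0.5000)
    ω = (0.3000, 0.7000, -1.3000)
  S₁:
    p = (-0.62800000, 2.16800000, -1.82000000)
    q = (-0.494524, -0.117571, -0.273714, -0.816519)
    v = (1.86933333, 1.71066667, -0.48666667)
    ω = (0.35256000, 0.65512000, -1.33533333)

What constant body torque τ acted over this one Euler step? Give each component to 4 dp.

ω₁ − ω₀ = (0.05256000, -0.04488000, -0.03533333)
I·α + gyro = (0.1900, -0.1200, -0.1800)

τ = (0.1900, -0.1200, -0.1800)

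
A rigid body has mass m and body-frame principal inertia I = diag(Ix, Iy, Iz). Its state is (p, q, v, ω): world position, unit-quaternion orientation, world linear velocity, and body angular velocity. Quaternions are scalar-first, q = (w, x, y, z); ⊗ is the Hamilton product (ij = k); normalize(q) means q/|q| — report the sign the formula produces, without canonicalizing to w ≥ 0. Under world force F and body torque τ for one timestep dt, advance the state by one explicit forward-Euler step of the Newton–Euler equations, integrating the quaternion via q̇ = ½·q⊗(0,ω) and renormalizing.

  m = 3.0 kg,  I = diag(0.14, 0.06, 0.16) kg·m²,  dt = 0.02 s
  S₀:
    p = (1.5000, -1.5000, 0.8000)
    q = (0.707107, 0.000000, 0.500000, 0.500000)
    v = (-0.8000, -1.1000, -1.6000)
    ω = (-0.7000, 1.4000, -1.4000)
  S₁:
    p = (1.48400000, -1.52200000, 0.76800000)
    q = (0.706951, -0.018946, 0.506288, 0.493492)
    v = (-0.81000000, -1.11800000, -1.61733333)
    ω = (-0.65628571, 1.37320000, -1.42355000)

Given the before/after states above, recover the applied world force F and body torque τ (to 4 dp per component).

F = (-1.5000, -2.7000, -2.6000)
τ = (0.1100, -0.1000, -0.1100)

v₁ − v₀ = (-0.01000000, -0.01800000, -0.01733333)
m·(v₁−v₀)/dt = (-1.5000, -2.7000, -2.6000)
ω₁ − ω₀ = (0.04371429, -0.02680000, -0.02355000)
applied torque τ = (0.1100, -0.1000, -0.1100)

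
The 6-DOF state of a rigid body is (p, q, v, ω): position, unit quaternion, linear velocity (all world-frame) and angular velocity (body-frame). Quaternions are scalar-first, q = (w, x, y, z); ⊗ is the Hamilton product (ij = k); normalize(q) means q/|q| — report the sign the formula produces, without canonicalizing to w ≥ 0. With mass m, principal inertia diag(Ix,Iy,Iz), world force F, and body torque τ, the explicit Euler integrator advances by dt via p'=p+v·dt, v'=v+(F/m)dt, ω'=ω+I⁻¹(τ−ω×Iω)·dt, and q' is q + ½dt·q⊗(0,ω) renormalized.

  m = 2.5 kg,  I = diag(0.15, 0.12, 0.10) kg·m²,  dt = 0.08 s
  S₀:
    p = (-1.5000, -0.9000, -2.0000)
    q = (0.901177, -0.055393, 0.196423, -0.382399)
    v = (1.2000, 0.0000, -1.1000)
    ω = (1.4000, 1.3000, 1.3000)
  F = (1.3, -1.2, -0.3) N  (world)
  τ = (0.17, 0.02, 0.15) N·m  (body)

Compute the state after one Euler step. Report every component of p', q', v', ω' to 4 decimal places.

p' = (-1.4040, -0.9000, -2.0880)
q' = (0.9101, 0.0251, 0.2238, -0.3479)
v' = (1.2416, -0.0384, -1.1096)
ω' = (1.5087, 1.2527, 1.4637)

p' = p + v·dt = (-1.4040, -0.9000, -2.0880)
v' = v + a·dt = (1.2416, -0.0384, -1.1096)
angular accel α = (1.3587, -0.5917, 2.0460)
ω + α·dt = (1.5087, 1.2527, 1.4637)
Hamilton product q⊗(0,ω) = (0.3193190, 2.0141164, 0.7081824, 0.8245270)
q' = normalize(q + ½dt·q⊗(0,ω)) = (0.9101, 0.0251, 0.2238, -0.3479)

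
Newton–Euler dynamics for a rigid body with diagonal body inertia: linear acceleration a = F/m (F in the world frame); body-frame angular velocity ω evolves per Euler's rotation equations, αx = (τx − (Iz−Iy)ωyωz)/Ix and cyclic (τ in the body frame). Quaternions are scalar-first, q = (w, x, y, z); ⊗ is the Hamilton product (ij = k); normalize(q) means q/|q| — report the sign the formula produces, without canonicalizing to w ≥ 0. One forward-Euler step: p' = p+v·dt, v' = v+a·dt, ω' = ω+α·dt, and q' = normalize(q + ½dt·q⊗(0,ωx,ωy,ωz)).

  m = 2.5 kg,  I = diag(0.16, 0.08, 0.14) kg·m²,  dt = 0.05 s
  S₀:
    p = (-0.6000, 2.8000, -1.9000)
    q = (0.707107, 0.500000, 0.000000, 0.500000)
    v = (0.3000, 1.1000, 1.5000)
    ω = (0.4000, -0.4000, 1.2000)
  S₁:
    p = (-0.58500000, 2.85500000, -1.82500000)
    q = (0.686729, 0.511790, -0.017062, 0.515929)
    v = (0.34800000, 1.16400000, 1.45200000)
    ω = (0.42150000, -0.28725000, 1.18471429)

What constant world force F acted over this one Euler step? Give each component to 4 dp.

Δv = v₁−v₀ = (0.04800000, 0.06400000, -0.04800000)
applied force F = (2.4000, 3.2000, -2.4000)

F = (2.4000, 3.2000, -2.4000)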